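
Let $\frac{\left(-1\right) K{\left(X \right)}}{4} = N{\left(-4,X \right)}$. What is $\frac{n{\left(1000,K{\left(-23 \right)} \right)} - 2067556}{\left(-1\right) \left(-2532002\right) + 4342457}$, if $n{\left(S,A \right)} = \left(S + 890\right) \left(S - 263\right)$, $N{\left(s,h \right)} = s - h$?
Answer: $- \frac{674626}{6874459} \approx -0.098135$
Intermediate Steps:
$K{\left(X \right)} = 16 + 4 X$ ($K{\left(X \right)} = - 4 \left(-4 - X\right) = 16 + 4 X$)
$n{\left(S,A \right)} = \left(-263 + S\right) \left(890 + S\right)$ ($n{\left(S,A \right)} = \left(890 + S\right) \left(-263 + S\right) = \left(-263 + S\right) \left(890 + S\right)$)
$\frac{n{\left(1000,K{\left(-23 \right)} \right)} - 2067556}{\left(-1\right) \left(-2532002\right) + 4342457} = \frac{\left(-234070 + 1000^{2} + 627 \cdot 1000\right) - 2067556}{\left(-1\right) \left(-2532002\right) + 4342457} = \frac{\left(-234070 + 1000000 + 627000\right) - 2067556}{2532002 + 4342457} = \frac{1392930 - 2067556}{6874459} = \left(-674626\right) \frac{1}{6874459} = - \frac{674626}{6874459}$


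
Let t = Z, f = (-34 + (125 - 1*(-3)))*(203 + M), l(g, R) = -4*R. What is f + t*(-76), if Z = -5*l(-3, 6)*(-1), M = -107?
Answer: 18144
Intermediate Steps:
f = 9024 (f = (-34 + (125 - 1*(-3)))*(203 - 107) = (-34 + (125 + 3))*96 = (-34 + 128)*96 = 94*96 = 9024)
Z = -120 (Z = -(-20)*6*(-1) = -5*(-24)*(-1) = 120*(-1) = -120)
t = -120
f + t*(-76) = 9024 - 120*(-76) = 9024 + 9120 = 18144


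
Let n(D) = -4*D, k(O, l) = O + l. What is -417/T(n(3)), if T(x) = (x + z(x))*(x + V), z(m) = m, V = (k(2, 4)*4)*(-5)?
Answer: -139/1056 ≈ -0.13163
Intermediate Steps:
V = -120 (V = ((2 + 4)*4)*(-5) = (6*4)*(-5) = 24*(-5) = -120)
T(x) = 2*x*(-120 + x) (T(x) = (x + x)*(x - 120) = (2*x)*(-120 + x) = 2*x*(-120 + x))
-417/T(n(3)) = -417*(-1/(24*(-120 - 4*3))) = -417*(-1/(24*(-120 - 12))) = -417/(2*(-12)*(-132)) = -417/3168 = -417*1/3168 = -139/1056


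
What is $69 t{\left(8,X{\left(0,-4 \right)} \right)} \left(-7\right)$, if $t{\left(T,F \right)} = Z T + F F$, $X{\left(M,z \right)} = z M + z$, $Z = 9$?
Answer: $-42504$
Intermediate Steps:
$X{\left(M,z \right)} = z + M z$ ($X{\left(M,z \right)} = M z + z = z + M z$)
$t{\left(T,F \right)} = F^{2} + 9 T$ ($t{\left(T,F \right)} = 9 T + F F = 9 T + F^{2} = F^{2} + 9 T$)
$69 t{\left(8,X{\left(0,-4 \right)} \right)} \left(-7\right) = 69 \left(\left(- 4 \left(1 + 0\right)\right)^{2} + 9 \cdot 8\right) \left(-7\right) = 69 \left(\left(\left(-4\right) 1\right)^{2} + 72\right) \left(-7\right) = 69 \left(\left(-4\right)^{2} + 72\right) \left(-7\right) = 69 \left(16 + 72\right) \left(-7\right) = 69 \cdot 88 \left(-7\right) = 6072 \left(-7\right) = -42504$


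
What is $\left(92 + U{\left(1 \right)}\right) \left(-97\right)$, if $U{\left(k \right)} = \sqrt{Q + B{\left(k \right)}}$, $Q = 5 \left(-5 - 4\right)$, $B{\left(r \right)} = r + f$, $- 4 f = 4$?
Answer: $-8924 - 291 i \sqrt{5} \approx -8924.0 - 650.7 i$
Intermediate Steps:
$f = -1$ ($f = \left(- \frac{1}{4}\right) 4 = -1$)
$B{\left(r \right)} = -1 + r$ ($B{\left(r \right)} = r - 1 = -1 + r$)
$Q = -45$ ($Q = 5 \left(-9\right) = -45$)
$U{\left(k \right)} = \sqrt{-46 + k}$ ($U{\left(k \right)} = \sqrt{-45 + \left(-1 + k\right)} = \sqrt{-46 + k}$)
$\left(92 + U{\left(1 \right)}\right) \left(-97\right) = \left(92 + \sqrt{-46 + 1}\right) \left(-97\right) = \left(92 + \sqrt{-45}\right) \left(-97\right) = \left(92 + 3 i \sqrt{5}\right) \left(-97\right) = -8924 - 291 i \sqrt{5}$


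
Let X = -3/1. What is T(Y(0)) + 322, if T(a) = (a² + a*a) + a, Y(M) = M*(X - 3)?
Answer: 322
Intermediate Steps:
X = -3 (X = -3*1 = -3)
Y(M) = -6*M (Y(M) = M*(-3 - 3) = M*(-6) = -6*M)
T(a) = a + 2*a² (T(a) = (a² + a²) + a = 2*a² + a = a + 2*a²)
T(Y(0)) + 322 = (-6*0)*(1 + 2*(-6*0)) + 322 = 0*(1 + 2*0) + 322 = 0*(1 + 0) + 322 = 0*1 + 322 = 0 + 322 = 322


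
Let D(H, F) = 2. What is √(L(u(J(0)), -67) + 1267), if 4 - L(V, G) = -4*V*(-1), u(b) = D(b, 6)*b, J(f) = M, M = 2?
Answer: √1255 ≈ 35.426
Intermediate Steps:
J(f) = 2
u(b) = 2*b
L(V, G) = 4 - 4*V (L(V, G) = 4 - (-4*V)*(-1) = 4 - 4*V)
√(L(u(J(0)), -67) + 1267) = √((4 - 8*2) + 1267) = √((4 - 4*4) + 1267) = √((4 - 16) + 1267) = √(-12 + 1267) = √1255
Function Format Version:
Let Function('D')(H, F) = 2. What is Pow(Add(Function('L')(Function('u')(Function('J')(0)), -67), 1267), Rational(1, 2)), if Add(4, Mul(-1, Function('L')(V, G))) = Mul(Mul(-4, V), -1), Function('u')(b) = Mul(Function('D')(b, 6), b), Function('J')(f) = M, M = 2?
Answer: Pow(1255, Rational(1, 2)) ≈ 35.426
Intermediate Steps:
Function('J')(f) = 2
Function('u')(b) = Mul(2, b)
Function('L')(V, G) = Add(4, Mul(-4, V)) (Function('L')(V, G) = Add(4, Mul(-1, Mul(Mul(-4, V), -1))) = Add(4, Mul(-1, Mul(4, V))) = Add(4, Mul(-4, V)))
Pow(Add(Function('L')(Function('u')(Function('J')(0)), -67), 1267), Rational(1, 2)) = Pow(Add(Add(4, Mul(-4, Mul(2, 2))), 1267), Rational(1, 2)) = Pow(Add(Add(4, Mul(-4, 4)), 1267), Rational(1, 2)) = Pow(Add(Add(4, -16), 1267), Rational(1, 2)) = Pow(Add(-12, 1267), Rational(1, 2)) = Pow(1255, Rational(1, 2))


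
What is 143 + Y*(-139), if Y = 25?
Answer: -3332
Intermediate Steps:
143 + Y*(-139) = 143 + 25*(-139) = 143 - 3475 = -3332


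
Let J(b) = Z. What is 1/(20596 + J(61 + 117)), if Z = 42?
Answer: 1/20638 ≈ 4.8454e-5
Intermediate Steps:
J(b) = 42
1/(20596 + J(61 + 117)) = 1/(20596 + 42) = 1/20638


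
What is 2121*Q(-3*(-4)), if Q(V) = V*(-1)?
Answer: -25452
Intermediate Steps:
Q(V) = -V
2121*Q(-3*(-4)) = 2121*(-(-3)*(-4)) = 2121*(-1*12) = 2121*(-12) = -25452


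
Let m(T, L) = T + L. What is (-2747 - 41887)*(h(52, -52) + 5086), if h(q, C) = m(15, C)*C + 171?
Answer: -320516754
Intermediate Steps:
m(T, L) = L + T
h(q, C) = 171 + C*(15 + C) (h(q, C) = (C + 15)*C + 171 = (15 + C)*C + 171 = C*(15 + C) + 171 = 171 + C*(15 + C))
(-2747 - 41887)*(h(52, -52) + 5086) = (-2747 - 41887)*((171 - 52*(15 - 52)) + 5086) = -44634*((171 - 52*(-37)) + 5086) = -44634*((171 + 1924) + 5086) = -44634*(2095 + 5086) = -44634*7181 = -320516754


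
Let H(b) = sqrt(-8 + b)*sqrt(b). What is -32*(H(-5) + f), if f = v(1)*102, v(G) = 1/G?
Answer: -3264 + 32*sqrt(65) ≈ -3006.0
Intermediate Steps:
H(b) = sqrt(b)*sqrt(-8 + b)
v(G) = 1/G
f = 102 (f = 102/1 = 1*102 = 102)
-32*(H(-5) + f) = -32*(sqrt(-5)*sqrt(-8 - 5) + 102) = -32*((I*sqrt(5))*sqrt(-13) + 102) = -32*((I*sqrt(5))*(I*sqrt(13)) + 102) = -32*(-sqrt(65) + 102) = -32*(102 - sqrt(65)) = -3264 + 32*sqrt(65)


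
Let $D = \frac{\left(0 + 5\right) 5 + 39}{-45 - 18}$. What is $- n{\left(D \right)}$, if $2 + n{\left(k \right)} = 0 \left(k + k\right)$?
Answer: $2$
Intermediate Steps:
$D = - \frac{64}{63}$ ($D = \frac{5 \cdot 5 + 39}{-63} = \left(25 + 39\right) \left(- \frac{1}{63}\right) = 64 \left(- \frac{1}{63}\right) = - \frac{64}{63} \approx -1.0159$)
$n{\left(k \right)} = -2$ ($n{\left(k \right)} = -2 + 0 \left(k + k\right) = -2 + 0 \cdot 2 k = -2 + 0 = -2$)
$- n{\left(D \right)} = \left(-1\right) \left(-2\right) = 2$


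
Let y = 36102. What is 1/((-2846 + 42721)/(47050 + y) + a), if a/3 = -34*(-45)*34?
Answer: 83152/12976740995 ≈ 6.4078e-6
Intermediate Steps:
a = 156060 (a = 3*(-34*(-45)*34) = 3*(1530*34) = 3*52020 = 156060)
1/((-2846 + 42721)/(47050 + y) + a) = 1/((-2846 + 42721)/(47050 + 36102) + 156060) = 1/(39875/83152 + 156060) = 1/(12976740995/83152) = 83152/12976740995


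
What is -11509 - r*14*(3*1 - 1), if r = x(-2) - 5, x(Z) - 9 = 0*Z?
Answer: -11621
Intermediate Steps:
x(Z) = 9 (x(Z) = 9 + 0*Z = 9 + 0 = 9)
r = 4 (r = 9 - 5 = 4)
-11509 - r*14*(3*1 - 1) = -11509 - 4*14*(3*1 - 1) = -11509 - 56*(3 - 1) = -11509 - 56*2 = -11509 - 1*112 = -11509 - 112 = -11621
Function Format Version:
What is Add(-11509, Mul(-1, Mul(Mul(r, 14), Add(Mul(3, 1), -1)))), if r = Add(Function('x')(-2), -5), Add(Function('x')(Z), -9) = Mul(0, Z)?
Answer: -11621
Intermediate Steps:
Function('x')(Z) = 9 (Function('x')(Z) = Add(9, Mul(0, Z)) = Add(9, 0) = 9)
r = 4 (r = Add(9, -5) = 4)
Add(-11509, Mul(-1, Mul(Mul(r, 14), Add(Mul(3, 1), -1)))) = Add(-11509, Mul(-1, Mul(Mul(4, 14), Add(Mul(3, 1), -1)))) = Add(-11509, Mul(-1, Mul(56, Add(3, -1)))) = Add(-11509, Mul(-1, Mul(56, 2))) = Add(-11509, Mul(-1, 112)) = Add(-11509, -112) = -11621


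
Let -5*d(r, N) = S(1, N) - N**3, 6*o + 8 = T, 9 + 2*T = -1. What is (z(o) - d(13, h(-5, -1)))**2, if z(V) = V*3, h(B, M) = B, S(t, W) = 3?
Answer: 36481/100 ≈ 364.81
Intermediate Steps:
T = -5 (T = -9/2 + (1/2)*(-1) = -9/2 - 1/2 = -5)
o = -13/6 (o = -4/3 + (1/6)*(-5) = -4/3 - 5/6 = -13/6 ≈ -2.1667)
z(V) = 3*V
d(r, N) = -3/5 + N**3/5 (d(r, N) = -(3 - N**3)/5 = -3/5 + N**3/5)
(z(o) - d(13, h(-5, -1)))**2 = (3*(-13/6) - (-3/5 + (1/5)*(-5)**3))**2 = (-13/2 - (-3/5 + (1/5)*(-125)))**2 = (-13/2 - (-3/5 - 25))**2 = (-13/2 - 1*(-128/5))**2 = (-13/2 + 128/5)**2 = (191/10)**2 = 36481/100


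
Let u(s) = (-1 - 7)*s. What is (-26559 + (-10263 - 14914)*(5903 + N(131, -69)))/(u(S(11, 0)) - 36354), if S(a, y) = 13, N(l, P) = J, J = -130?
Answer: 72686690/18229 ≈ 3987.4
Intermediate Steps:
N(l, P) = -130
u(s) = -8*s
(-26559 + (-10263 - 14914)*(5903 + N(131, -69)))/(u(S(11, 0)) - 36354) = (-26559 + (-10263 - 14914)*(5903 - 130))/(-8*13 - 36354) = (-26559 - 25177*5773)/(-104 - 36354) = (-26559 - 145346821)/(-36458) = -145373380*(-1/36458) = 72686690/18229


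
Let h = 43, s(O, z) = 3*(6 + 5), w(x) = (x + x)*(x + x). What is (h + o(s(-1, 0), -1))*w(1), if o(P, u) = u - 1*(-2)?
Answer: 176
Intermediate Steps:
w(x) = 4*x² (w(x) = (2*x)*(2*x) = 4*x²)
s(O, z) = 33 (s(O, z) = 3*11 = 33)
o(P, u) = 2 + u (o(P, u) = u + 2 = 2 + u)
(h + o(s(-1, 0), -1))*w(1) = (43 + (2 - 1))*(4*1²) = (43 + 1)*(4*1) = 44*4 = 176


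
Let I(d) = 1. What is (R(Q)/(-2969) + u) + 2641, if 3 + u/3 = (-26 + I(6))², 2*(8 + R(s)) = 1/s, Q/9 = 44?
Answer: 10597982471/2351448 ≈ 4507.0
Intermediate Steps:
Q = 396 (Q = 9*44 = 396)
R(s) = -8 + 1/(2*s)
u = 1866 (u = -9 + 3*(-26 + 1)² = -9 + 3*(-25)² = -9 + 3*625 = -9 + 1875 = 1866)
(R(Q)/(-2969) + u) + 2641 = ((-8 + (½)/396)/(-2969) + 1866) + 2641 = ((-8 + (½)*(1/396))*(-1/2969) + 1866) + 2641 = ((-8 + 1/792)*(-1/2969) + 1866) + 2641 = (-6335/792*(-1/2969) + 1866) + 2641 = (6335/2351448 + 1866) + 2641 = 4387808303/2351448 + 2641 = 10597982471/2351448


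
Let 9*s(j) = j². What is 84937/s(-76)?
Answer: 764433/5776 ≈ 132.35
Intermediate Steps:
s(j) = j²/9
84937/s(-76) = 84937/(((⅑)*(-76)²)) = 84937/(((⅑)*5776)) = 84937/(5776/9) = 84937*(9/5776) = 764433/5776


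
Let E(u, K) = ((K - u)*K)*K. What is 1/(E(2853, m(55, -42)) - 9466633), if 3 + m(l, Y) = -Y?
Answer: -1/13746727 ≈ -7.2745e-8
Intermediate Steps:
m(l, Y) = -3 - Y
E(u, K) = K²*(K - u) (E(u, K) = (K*(K - u))*K = K²*(K - u))
1/(E(2853, m(55, -42)) - 9466633) = 1/((-3 - 1*(-42))²*((-3 - 1*(-42)) - 1*2853) - 9466633) = 1/((-3 + 42)²*((-3 + 42) - 2853) - 9466633) = 1/(39²*(39 - 2853) - 9466633) = 1/(1521*(-2814) - 9466633) = 1/(-4280094 - 9466633) = 1/(-13746727) = -1/13746727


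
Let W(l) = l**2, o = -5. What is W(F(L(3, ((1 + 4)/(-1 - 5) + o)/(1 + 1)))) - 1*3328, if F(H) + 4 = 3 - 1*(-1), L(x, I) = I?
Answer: -3328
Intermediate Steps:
F(H) = 0 (F(H) = -4 + (3 - 1*(-1)) = -4 + (3 + 1) = -4 + 4 = 0)
W(F(L(3, ((1 + 4)/(-1 - 5) + o)/(1 + 1)))) - 1*3328 = 0**2 - 1*3328 = 0 - 3328 = -3328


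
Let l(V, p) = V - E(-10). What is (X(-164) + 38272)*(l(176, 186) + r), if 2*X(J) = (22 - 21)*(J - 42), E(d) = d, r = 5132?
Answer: 202982742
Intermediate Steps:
l(V, p) = 10 + V (l(V, p) = V - 1*(-10) = V + 10 = 10 + V)
X(J) = -21 + J/2 (X(J) = ((22 - 21)*(J - 42))/2 = (1*(-42 + J))/2 = (-42 + J)/2 = -21 + J/2)
(X(-164) + 38272)*(l(176, 186) + r) = ((-21 + (½)*(-164)) + 38272)*((10 + 176) + 5132) = ((-21 - 82) + 38272)*(186 + 5132) = (-103 + 38272)*5318 = 38169*5318 = 202982742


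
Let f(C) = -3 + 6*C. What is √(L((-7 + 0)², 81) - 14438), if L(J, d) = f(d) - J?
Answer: 6*I*√389 ≈ 118.34*I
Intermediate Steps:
L(J, d) = -3 - J + 6*d (L(J, d) = (-3 + 6*d) - J = -3 - J + 6*d)
√(L((-7 + 0)², 81) - 14438) = √((-3 - (-7 + 0)² + 6*81) - 14438) = √((-3 - 1*(-7)² + 486) - 14438) = √((-3 - 1*49 + 486) - 14438) = √((-3 - 49 + 486) - 14438) = √(434 - 14438) = √(-14004) = 6*I*√389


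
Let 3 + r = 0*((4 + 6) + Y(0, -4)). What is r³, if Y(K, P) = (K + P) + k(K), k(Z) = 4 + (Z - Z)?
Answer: -27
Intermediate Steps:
k(Z) = 4 (k(Z) = 4 + 0 = 4)
Y(K, P) = 4 + K + P (Y(K, P) = (K + P) + 4 = 4 + K + P)
r = -3 (r = -3 + 0*((4 + 6) + (4 + 0 - 4)) = -3 + 0*(10 + 0) = -3 + 0*10 = -3 + 0 = -3)
r³ = (-3)³ = -27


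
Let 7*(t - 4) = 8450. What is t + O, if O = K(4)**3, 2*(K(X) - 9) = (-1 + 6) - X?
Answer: 115837/56 ≈ 2068.5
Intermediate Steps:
K(X) = 23/2 - X/2 (K(X) = 9 + ((-1 + 6) - X)/2 = 9 + (5 - X)/2 = 9 + (5/2 - X/2) = 23/2 - X/2)
t = 8478/7 (t = 4 + (1/7)*8450 = 4 + 8450/7 = 8478/7 ≈ 1211.1)
O = 6859/8 (O = (23/2 - 1/2*4)**3 = (23/2 - 2)**3 = (19/2)**3 = 6859/8 ≈ 857.38)
t + O = 8478/7 + 6859/8 = 115837/56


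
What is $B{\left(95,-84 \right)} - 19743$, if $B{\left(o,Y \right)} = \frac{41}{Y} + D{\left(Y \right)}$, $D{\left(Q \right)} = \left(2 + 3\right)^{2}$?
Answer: $- \frac{1656353}{84} \approx -19719.0$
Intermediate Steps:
$D{\left(Q \right)} = 25$ ($D{\left(Q \right)} = 5^{2} = 25$)
$B{\left(o,Y \right)} = 25 + \frac{41}{Y}$ ($B{\left(o,Y \right)} = \frac{41}{Y} + 25 = 25 + \frac{41}{Y}$)
$B{\left(95,-84 \right)} - 19743 = \left(25 + \frac{41}{-84}\right) - 19743 = \left(25 + 41 \left(- \frac{1}{84}\right)\right) - 19743 = \left(25 - \frac{41}{84}\right) - 19743 = \frac{2059}{84} - 19743 = - \frac{1656353}{84}$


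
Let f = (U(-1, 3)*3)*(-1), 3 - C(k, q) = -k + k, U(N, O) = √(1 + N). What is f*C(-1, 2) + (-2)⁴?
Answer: 16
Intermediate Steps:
C(k, q) = 3 (C(k, q) = 3 - (-k + k) = 3 - 1*0 = 3 + 0 = 3)
f = 0 (f = (√(1 - 1)*3)*(-1) = (√0*3)*(-1) = (0*3)*(-1) = 0*(-1) = 0)
f*C(-1, 2) + (-2)⁴ = 0*3 + (-2)⁴ = 0 + 16 = 16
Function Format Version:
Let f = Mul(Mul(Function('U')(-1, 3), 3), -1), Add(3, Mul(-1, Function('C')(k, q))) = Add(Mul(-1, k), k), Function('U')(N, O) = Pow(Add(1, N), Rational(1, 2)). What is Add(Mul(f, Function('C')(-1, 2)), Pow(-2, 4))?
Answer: 16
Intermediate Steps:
Function('C')(k, q) = 3 (Function('C')(k, q) = Add(3, Mul(-1, Add(Mul(-1, k), k))) = Add(3, Mul(-1, 0)) = Add(3, 0) = 3)
f = 0 (f = Mul(Mul(Pow(Add(1, -1), Rational(1, 2)), 3), -1) = Mul(Mul(Pow(0, Rational(1, 2)), 3), -1) = Mul(Mul(0, 3), -1) = Mul(0, -1) = 0)
Add(Mul(f, Function('C')(-1, 2)), Pow(-2, 4)) = Add(Mul(0, 3), Pow(-2, 4)) = Add(0, 16) = 16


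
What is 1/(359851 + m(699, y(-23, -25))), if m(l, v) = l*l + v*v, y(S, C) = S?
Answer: 1/848981 ≈ 1.1779e-6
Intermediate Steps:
m(l, v) = l² + v²
1/(359851 + m(699, y(-23, -25))) = 1/(359851 + (699² + (-23)²)) = 1/(359851 + (488601 + 529)) = 1/(359851 + 489130) = 1/848981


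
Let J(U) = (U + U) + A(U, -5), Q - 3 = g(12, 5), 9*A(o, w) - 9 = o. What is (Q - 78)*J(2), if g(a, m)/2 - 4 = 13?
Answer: -1927/9 ≈ -214.11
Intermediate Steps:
A(o, w) = 1 + o/9
g(a, m) = 34 (g(a, m) = 8 + 2*13 = 8 + 26 = 34)
Q = 37 (Q = 3 + 34 = 37)
J(U) = 1 + 19*U/9 (J(U) = (U + U) + (1 + U/9) = 2*U + (1 + U/9) = 1 + 19*U/9)
(Q - 78)*J(2) = (37 - 78)*(1 + (19/9)*2) = -41*(1 + 38/9) = -41*47/9 = -1927/9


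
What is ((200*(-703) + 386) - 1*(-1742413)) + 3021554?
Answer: 4623753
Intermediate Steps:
((200*(-703) + 386) - 1*(-1742413)) + 3021554 = ((-140600 + 386) + 1742413) + 3021554 = (-140214 + 1742413) + 3021554 = 1602199 + 3021554 = 4623753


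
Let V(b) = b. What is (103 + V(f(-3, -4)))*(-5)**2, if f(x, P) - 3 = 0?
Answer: 2650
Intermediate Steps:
f(x, P) = 3 (f(x, P) = 3 + 0 = 3)
(103 + V(f(-3, -4)))*(-5)**2 = (103 + 3)*(-5)**2 = 106*25 = 2650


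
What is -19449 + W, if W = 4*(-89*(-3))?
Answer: -18381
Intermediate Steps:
W = 1068 (W = 4*267 = 1068)
-19449 + W = -19449 + 1068 = -18381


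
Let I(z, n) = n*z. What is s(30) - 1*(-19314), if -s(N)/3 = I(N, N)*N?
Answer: -61686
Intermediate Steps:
s(N) = -3*N**3 (s(N) = -3*N*N*N = -3*N**2*N = -3*N**3)
s(30) - 1*(-19314) = -3*30**3 - 1*(-19314) = -3*27000 + 19314 = -81000 + 19314 = -61686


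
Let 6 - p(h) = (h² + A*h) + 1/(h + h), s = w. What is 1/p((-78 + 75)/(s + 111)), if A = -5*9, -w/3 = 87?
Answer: -2500/45251 ≈ -0.055247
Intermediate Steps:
w = -261 (w = -3*87 = -261)
s = -261
A = -45
p(h) = 6 - h² + 45*h - 1/(2*h) (p(h) = 6 - ((h² - 45*h) + 1/(h + h)) = 6 - ((h² - 45*h) + 1/(2*h)) = 6 - (h² + 1/(2*h) - 45*h) = 6 + (-h² + 45*h - 1/(2*h)) = 6 - h² + 45*h - 1/(2*h))
1/p((-78 + 75)/(s + 111)) = 1/(6 - ((-78 + 75)/(-261 + 111))² + 45*((-78 + 75)/(-261 + 111)) - (-261 + 111)/(-78 + 75)/2) = 1/(6 - (-3/(-150))² + 45*(-3/(-150)) - 1/(2*((-3/(-150))))) = 1/(6 - (-3*(-1/150))² + 45*(-3*(-1/150)) - 1/(2*((-3*(-1/150))))) = 1/(6 - (1/50)² + 45*(1/50) - 1/(2*1/50)) = 1/(6 - 1*1/2500 + 9/10 - ½*50) = 1/(6 - 1/2500 + 9/10 - 25) = 1/(-45251/2500) = -2500/45251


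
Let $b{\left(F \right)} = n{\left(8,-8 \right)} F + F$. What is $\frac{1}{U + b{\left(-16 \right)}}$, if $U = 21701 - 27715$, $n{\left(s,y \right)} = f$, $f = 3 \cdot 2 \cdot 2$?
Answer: $- \frac{1}{6222} \approx -0.00016072$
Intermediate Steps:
$f = 12$ ($f = 6 \cdot 2 = 12$)
$n{\left(s,y \right)} = 12$
$U = -6014$
$b{\left(F \right)} = 13 F$ ($b{\left(F \right)} = 12 F + F = 13 F$)
$\frac{1}{U + b{\left(-16 \right)}} = \frac{1}{-6014 + 13 \left(-16\right)} = \frac{1}{-6014 - 208} = \frac{1}{-6222} = - \frac{1}{6222}$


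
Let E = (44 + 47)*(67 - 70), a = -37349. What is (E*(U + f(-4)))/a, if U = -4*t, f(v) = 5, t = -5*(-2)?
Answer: -735/2873 ≈ -0.25583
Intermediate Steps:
t = 10
E = -273 (E = 91*(-3) = -273)
U = -40 (U = -4*10 = -40)
(E*(U + f(-4)))/a = -273*(-40 + 5)/(-37349) = -273*(-35)*(-1/37349) = 9555*(-1/37349) = -735/2873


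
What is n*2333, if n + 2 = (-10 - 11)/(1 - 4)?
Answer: 11665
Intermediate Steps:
n = 5 (n = -2 + (-10 - 11)/(1 - 4) = -2 - 21/(-3) = -2 - 21*(-⅓) = -2 + 7 = 5)
n*2333 = 5*2333 = 11665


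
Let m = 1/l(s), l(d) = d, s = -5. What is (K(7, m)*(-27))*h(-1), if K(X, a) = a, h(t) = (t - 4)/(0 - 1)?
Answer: 27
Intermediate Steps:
h(t) = 4 - t (h(t) = (-4 + t)/(-1) = (-4 + t)*(-1) = 4 - t)
m = -⅕ (m = 1/(-5) = -⅕ ≈ -0.20000)
(K(7, m)*(-27))*h(-1) = (-⅕*(-27))*(4 - 1*(-1)) = 27*(4 + 1)/5 = (27/5)*5 = 27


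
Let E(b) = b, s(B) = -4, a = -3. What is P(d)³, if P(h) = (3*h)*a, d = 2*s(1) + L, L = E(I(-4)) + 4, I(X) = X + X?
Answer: 1259712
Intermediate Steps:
I(X) = 2*X
L = -4 (L = 2*(-4) + 4 = -8 + 4 = -4)
d = -12 (d = 2*(-4) - 4 = -8 - 4 = -12)
P(h) = -9*h (P(h) = (3*h)*(-3) = -9*h)
P(d)³ = (-9*(-12))³ = 108³ = 1259712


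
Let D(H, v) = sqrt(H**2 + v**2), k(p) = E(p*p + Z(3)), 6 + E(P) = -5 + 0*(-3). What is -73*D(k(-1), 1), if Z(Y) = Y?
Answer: -73*sqrt(122) ≈ -806.31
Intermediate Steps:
E(P) = -11 (E(P) = -6 + (-5 + 0*(-3)) = -6 + (-5 + 0) = -6 - 5 = -11)
k(p) = -11
-73*D(k(-1), 1) = -73*sqrt((-11)**2 + 1**2) = -73*sqrt(121 + 1) = -73*sqrt(122)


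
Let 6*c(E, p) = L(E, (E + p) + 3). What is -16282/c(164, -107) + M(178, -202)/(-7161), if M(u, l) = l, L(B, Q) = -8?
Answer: 174893507/14322 ≈ 12212.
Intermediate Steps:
c(E, p) = -4/3 (c(E, p) = (⅙)*(-8) = -4/3)
-16282/c(164, -107) + M(178, -202)/(-7161) = -16282/(-4/3) - 202/(-7161) = -16282*(-¾) - 202*(-1/7161) = 24423/2 + 202/7161 = 174893507/14322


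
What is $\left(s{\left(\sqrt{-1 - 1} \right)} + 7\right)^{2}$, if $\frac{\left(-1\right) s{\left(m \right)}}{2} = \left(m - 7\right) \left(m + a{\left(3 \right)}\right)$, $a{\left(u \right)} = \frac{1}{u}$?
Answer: $- \frac{991}{9} + \frac{3760 i \sqrt{2}}{9} \approx -110.11 + 590.83 i$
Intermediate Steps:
$s{\left(m \right)} = - 2 \left(-7 + m\right) \left(\frac{1}{3} + m\right)$ ($s{\left(m \right)} = - 2 \left(m - 7\right) \left(m + \frac{1}{3}\right) = - 2 \left(-7 + m\right) \left(m + \frac{1}{3}\right) = - 2 \left(-7 + m\right) \left(\frac{1}{3} + m\right)$)
$\left(s{\left(\sqrt{-1 - 1} \right)} + 7\right)^{2} = \left(\left(\frac{14}{3} - 2 \left(\sqrt{-1 - 1}\right)^{2} + \frac{40 \sqrt{-1 - 1}}{3}\right) + 7\right)^{2} = \left(\left(\frac{14}{3} - 2 \left(\sqrt{-2}\right)^{2} + \frac{40 \sqrt{-2}}{3}\right) + 7\right)^{2} = \left(\left(\frac{14}{3} - 2 \left(i \sqrt{2}\right)^{2} + \frac{40 i \sqrt{2}}{3}\right) + 7\right)^{2} = \left(\left(\frac{14}{3} - -4 + \frac{40 i \sqrt{2}}{3}\right) + 7\right)^{2} = \left(\left(\frac{14}{3} + 4 + \frac{40 i \sqrt{2}}{3}\right) + 7\right)^{2} = \left(\left(\frac{26}{3} + \frac{40 i \sqrt{2}}{3}\right) + 7\right)^{2} = \left(\frac{47}{3} + \frac{40 i \sqrt{2}}{3}\right)^{2}$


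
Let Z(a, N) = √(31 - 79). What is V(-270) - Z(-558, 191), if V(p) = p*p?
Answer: 72900 - 4*I*√3 ≈ 72900.0 - 6.9282*I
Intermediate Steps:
V(p) = p²
Z(a, N) = 4*I*√3 (Z(a, N) = √(-48) = 4*I*√3)
V(-270) - Z(-558, 191) = (-270)² - 4*I*√3 = 72900 - 4*I*√3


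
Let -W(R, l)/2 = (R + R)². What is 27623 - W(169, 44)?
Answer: 256111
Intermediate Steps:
W(R, l) = -8*R² (W(R, l) = -2*(R + R)² = -2*4*R² = -8*R²)
27623 - W(169, 44) = 27623 - (-8)*169² = 27623 - (-8)*28561 = 27623 - 1*(-228488) = 27623 + 228488 = 256111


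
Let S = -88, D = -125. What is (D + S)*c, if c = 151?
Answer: -32163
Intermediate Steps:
(D + S)*c = (-125 - 88)*151 = -213*151 = -32163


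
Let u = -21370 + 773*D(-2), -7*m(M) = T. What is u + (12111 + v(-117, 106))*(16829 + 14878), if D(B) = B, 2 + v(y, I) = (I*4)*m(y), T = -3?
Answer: 2727751333/7 ≈ 3.8968e+8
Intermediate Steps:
m(M) = 3/7 (m(M) = -⅐*(-3) = 3/7)
v(y, I) = -2 + 12*I/7 (v(y, I) = -2 + (I*4)*(3/7) = -2 + (4*I)*(3/7) = -2 + 12*I/7)
u = -22916 (u = -21370 + 773*(-2) = -21370 - 1546 = -22916)
u + (12111 + v(-117, 106))*(16829 + 14878) = -22916 + (12111 + (-2 + (12/7)*106))*(16829 + 14878) = -22916 + (12111 + (-2 + 1272/7))*31707 = -22916 + (12111 + 1258/7)*31707 = -22916 + (86035/7)*31707 = -22916 + 2727911745/7 = 2727751333/7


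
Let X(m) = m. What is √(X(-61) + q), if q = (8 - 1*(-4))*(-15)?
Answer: I*√241 ≈ 15.524*I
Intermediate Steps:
q = -180 (q = (8 + 4)*(-15) = 12*(-15) = -180)
√(X(-61) + q) = √(-61 - 180) = √(-241) = I*√241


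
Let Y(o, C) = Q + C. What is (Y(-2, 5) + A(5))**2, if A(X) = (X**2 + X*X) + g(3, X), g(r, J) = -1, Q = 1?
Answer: 3025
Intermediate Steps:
Y(o, C) = 1 + C
A(X) = -1 + 2*X**2 (A(X) = (X**2 + X*X) - 1 = (X**2 + X**2) - 1 = 2*X**2 - 1 = -1 + 2*X**2)
(Y(-2, 5) + A(5))**2 = ((1 + 5) + (-1 + 2*5**2))**2 = (6 + (-1 + 2*25))**2 = (6 + (-1 + 50))**2 = (6 + 49)**2 = 55**2 = 3025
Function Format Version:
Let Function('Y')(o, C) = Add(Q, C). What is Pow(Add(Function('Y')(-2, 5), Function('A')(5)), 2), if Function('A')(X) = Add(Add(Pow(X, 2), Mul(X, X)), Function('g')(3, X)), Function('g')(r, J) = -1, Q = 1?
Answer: 3025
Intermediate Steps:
Function('Y')(o, C) = Add(1, C)
Function('A')(X) = Add(-1, Mul(2, Pow(X, 2))) (Function('A')(X) = Add(Add(Pow(X, 2), Mul(X, X)), -1) = Add(Add(Pow(X, 2), Pow(X, 2)), -1) = Add(Mul(2, Pow(X, 2)), -1) = Add(-1, Mul(2, Pow(X, 2))))
Pow(Add(Function('Y')(-2, 5), Function('A')(5)), 2) = Pow(Add(Add(1, 5), Add(-1, Mul(2, Pow(5, 2)))), 2) = Pow(Add(6, Add(-1, Mul(2, 25))), 2) = Pow(Add(6, Add(-1, 50)), 2) = Pow(Add(6, 49), 2) = Pow(55, 2) = 3025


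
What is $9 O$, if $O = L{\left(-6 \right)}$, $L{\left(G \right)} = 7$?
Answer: $63$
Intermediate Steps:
$O = 7$
$9 O = 9 \cdot 7 = 63$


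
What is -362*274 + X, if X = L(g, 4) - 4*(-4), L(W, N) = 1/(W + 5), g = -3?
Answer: -198343/2 ≈ -99172.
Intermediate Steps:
L(W, N) = 1/(5 + W)
X = 33/2 (X = 1/(5 - 3) - 4*(-4) = 1/2 + 16 = ½ + 16 = 33/2 ≈ 16.500)
-362*274 + X = -362*274 + 33/2 = -99188 + 33/2 = -198343/2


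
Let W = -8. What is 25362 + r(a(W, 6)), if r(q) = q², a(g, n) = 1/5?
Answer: 634051/25 ≈ 25362.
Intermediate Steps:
a(g, n) = ⅕
25362 + r(a(W, 6)) = 25362 + (⅕)² = 25362 + 1/25 = 634051/25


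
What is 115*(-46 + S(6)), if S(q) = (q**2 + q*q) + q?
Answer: 3680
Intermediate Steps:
S(q) = q + 2*q**2 (S(q) = (q**2 + q**2) + q = 2*q**2 + q = q + 2*q**2)
115*(-46 + S(6)) = 115*(-46 + 6*(1 + 2*6)) = 115*(-46 + 6*(1 + 12)) = 115*(-46 + 6*13) = 115*(-46 + 78) = 115*32 = 3680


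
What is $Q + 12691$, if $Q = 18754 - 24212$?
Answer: $7233$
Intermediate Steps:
$Q = -5458$
$Q + 12691 = -5458 + 12691 = 7233$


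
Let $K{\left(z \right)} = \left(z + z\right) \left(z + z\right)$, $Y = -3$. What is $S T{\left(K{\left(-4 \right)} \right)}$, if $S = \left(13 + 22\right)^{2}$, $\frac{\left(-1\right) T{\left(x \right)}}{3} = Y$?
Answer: $11025$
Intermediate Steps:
$K{\left(z \right)} = 4 z^{2}$ ($K{\left(z \right)} = 2 z 2 z = 4 z^{2}$)
$T{\left(x \right)} = 9$ ($T{\left(x \right)} = \left(-3\right) \left(-3\right) = 9$)
$S = 1225$ ($S = 35^{2} = 1225$)
$S T{\left(K{\left(-4 \right)} \right)} = 1225 \cdot 9 = 11025$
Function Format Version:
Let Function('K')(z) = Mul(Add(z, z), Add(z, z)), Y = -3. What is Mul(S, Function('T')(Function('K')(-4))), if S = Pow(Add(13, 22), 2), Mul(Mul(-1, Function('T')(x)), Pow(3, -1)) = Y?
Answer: 11025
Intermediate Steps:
Function('K')(z) = Mul(4, Pow(z, 2)) (Function('K')(z) = Mul(Mul(2, z), Mul(2, z)) = Mul(4, Pow(z, 2)))
Function('T')(x) = 9 (Function('T')(x) = Mul(-3, -3) = 9)
S = 1225 (S = Pow(35, 2) = 1225)
Mul(S, Function('T')(Function('K')(-4))) = Mul(1225, 9) = 11025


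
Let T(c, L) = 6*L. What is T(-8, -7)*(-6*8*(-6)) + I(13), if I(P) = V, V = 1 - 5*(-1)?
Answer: -12090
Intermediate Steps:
V = 6 (V = 1 + 5 = 6)
I(P) = 6
T(-8, -7)*(-6*8*(-6)) + I(13) = (6*(-7))*(-6*8*(-6)) + 6 = -(-2016)*(-6) + 6 = -42*288 + 6 = -12096 + 6 = -12090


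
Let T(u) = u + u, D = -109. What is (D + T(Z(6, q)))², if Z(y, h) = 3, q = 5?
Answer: 10609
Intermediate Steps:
T(u) = 2*u
(D + T(Z(6, q)))² = (-109 + 2*3)² = (-109 + 6)² = (-103)² = 10609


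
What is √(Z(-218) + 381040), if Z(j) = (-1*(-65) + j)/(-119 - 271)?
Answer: √6439582630/130 ≈ 617.29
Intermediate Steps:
Z(j) = -⅙ - j/390 (Z(j) = (65 + j)/(-390) = (65 + j)*(-1/390) = -⅙ - j/390)
√(Z(-218) + 381040) = √((-⅙ - 1/390*(-218)) + 381040) = √((-⅙ + 109/195) + 381040) = √(51/130 + 381040) = √(49535251/130) = √6439582630/130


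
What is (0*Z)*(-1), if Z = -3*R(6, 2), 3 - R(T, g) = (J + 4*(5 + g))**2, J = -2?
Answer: 0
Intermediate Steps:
R(T, g) = 3 - (18 + 4*g)**2 (R(T, g) = 3 - (-2 + 4*(5 + g))**2 = 3 - (-2 + (20 + 4*g))**2 = 3 - (18 + 4*g)**2)
Z = 2019 (Z = -3*(3 - 4*(9 + 2*2)**2) = -3*(3 - 4*(9 + 4)**2) = -3*(3 - 4*13**2) = -3*(3 - 4*169) = -3*(3 - 676) = -3*(-673) = 2019)
(0*Z)*(-1) = (0*2019)*(-1) = 0*(-1) = 0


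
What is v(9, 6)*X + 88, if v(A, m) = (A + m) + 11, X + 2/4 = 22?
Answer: 647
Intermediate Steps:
X = 43/2 (X = -½ + 22 = 43/2 ≈ 21.500)
v(A, m) = 11 + A + m
v(9, 6)*X + 88 = (11 + 9 + 6)*(43/2) + 88 = 26*(43/2) + 88 = 559 + 88 = 647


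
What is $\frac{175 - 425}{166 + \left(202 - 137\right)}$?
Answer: $- \frac{250}{231} \approx -1.0823$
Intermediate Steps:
$\frac{175 - 425}{166 + \left(202 - 137\right)} = - \frac{250}{166 + \left(202 - 137\right)} = - \frac{250}{166 + 65} = - \frac{250}{231}$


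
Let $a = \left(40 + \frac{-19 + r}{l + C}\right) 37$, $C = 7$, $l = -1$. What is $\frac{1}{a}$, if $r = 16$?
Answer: $\frac{2}{2923} \approx 0.00068423$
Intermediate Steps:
$a = \frac{2923}{2}$ ($a = \left(40 + \frac{-19 + 16}{-1 + 7}\right) 37 = \left(40 - \frac{3}{6}\right) 37 = \left(40 - \frac{1}{2}\right) 37 = \frac{79}{2} \cdot 37 = \frac{2923}{2} \approx 1461.5$)
$\frac{1}{a} = \frac{1}{\frac{2923}{2}} = \frac{2}{2923}$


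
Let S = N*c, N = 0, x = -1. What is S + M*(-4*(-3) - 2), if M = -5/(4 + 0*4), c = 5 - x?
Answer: -25/2 ≈ -12.500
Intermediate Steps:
c = 6 (c = 5 - 1*(-1) = 5 + 1 = 6)
M = -5/4 (M = -5/(4 + 0) = -5/4 ≈ -1.2500)
S = 0 (S = 0*6 = 0)
S + M*(-4*(-3) - 2) = 0 - 5*(-4*(-3) - 2)/4 = 0 - 5*(12 - 2)/4 = 0 - 5/4*10 = 0 - 25/2 = -25/2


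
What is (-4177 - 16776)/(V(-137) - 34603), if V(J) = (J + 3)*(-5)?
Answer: 20953/33933 ≈ 0.61748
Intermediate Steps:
V(J) = -15 - 5*J (V(J) = (3 + J)*(-5) = -15 - 5*J)
(-4177 - 16776)/(V(-137) - 34603) = (-4177 - 16776)/((-15 - 5*(-137)) - 34603) = -20953/((-15 + 685) - 34603) = -20953/(670 - 34603) = -20953/(-33933) = -20953*(-1/33933) = 20953/33933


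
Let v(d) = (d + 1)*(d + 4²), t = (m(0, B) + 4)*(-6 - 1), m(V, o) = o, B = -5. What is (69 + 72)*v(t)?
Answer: 25944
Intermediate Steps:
t = 7 (t = (-5 + 4)*(-6 - 1) = -1*(-7) = 7)
v(d) = (1 + d)*(16 + d) (v(d) = (1 + d)*(d + 16) = (1 + d)*(16 + d))
(69 + 72)*v(t) = (69 + 72)*(16 + 7² + 17*7) = 141*(16 + 49 + 119) = 141*184 = 25944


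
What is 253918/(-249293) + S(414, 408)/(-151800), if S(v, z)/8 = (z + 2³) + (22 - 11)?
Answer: -447685651/430030425 ≈ -1.0411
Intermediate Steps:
S(v, z) = 152 + 8*z (S(v, z) = 8*((z + 2³) + (22 - 11)) = 8*((z + 8) + 11) = 8*((8 + z) + 11) = 8*(19 + z) = 152 + 8*z)
253918/(-249293) + S(414, 408)/(-151800) = 253918/(-249293) + (152 + 8*408)/(-151800) = 253918*(-1/249293) + (152 + 3264)*(-1/151800) = -253918/249293 + 3416*(-1/151800) = -253918/249293 - 427/18975 = -447685651/430030425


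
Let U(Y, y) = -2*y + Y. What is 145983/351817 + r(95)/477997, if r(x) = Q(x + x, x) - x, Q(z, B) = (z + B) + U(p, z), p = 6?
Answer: 69714701723/168167470549 ≈ 0.41456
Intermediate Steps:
U(Y, y) = Y - 2*y
Q(z, B) = 6 + B - z (Q(z, B) = (z + B) + (6 - 2*z) = (B + z) + (6 - 2*z) = 6 + B - z)
r(x) = 6 - 2*x (r(x) = (6 + x - (x + x)) - x = (6 + x - 2*x) - x = (6 - x) - x = 6 - 2*x)
145983/351817 + r(95)/477997 = 145983/351817 + (6 - 2*95)/477997 = 145983*(1/351817) + (6 - 190)*(1/477997) = 145983/351817 - 184*1/477997 = 145983/351817 - 184/477997 = 69714701723/168167470549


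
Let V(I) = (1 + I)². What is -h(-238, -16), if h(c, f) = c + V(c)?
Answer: -55931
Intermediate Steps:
h(c, f) = c + (1 + c)²
-h(-238, -16) = -(-238 + (1 - 238)²) = -(-238 + (-237)²) = -(-238 + 56169) = -1*55931 = -55931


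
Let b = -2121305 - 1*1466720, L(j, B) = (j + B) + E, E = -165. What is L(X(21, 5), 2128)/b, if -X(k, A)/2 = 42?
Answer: -1879/3588025 ≈ -0.00052369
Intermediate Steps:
X(k, A) = -84 (X(k, A) = -2*42 = -84)
L(j, B) = -165 + B + j (L(j, B) = (j + B) - 165 = (B + j) - 165 = -165 + B + j)
b = -3588025 (b = -2121305 - 1466720 = -3588025)
L(X(21, 5), 2128)/b = (-165 + 2128 - 84)/(-3588025) = 1879*(-1/3588025) = -1879/3588025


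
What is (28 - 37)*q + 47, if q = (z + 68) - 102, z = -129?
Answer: 1514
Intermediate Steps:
q = -163 (q = (-129 + 68) - 102 = -61 - 102 = -163)
(28 - 37)*q + 47 = (28 - 37)*(-163) + 47 = -9*(-163) + 47 = 1467 + 47 = 1514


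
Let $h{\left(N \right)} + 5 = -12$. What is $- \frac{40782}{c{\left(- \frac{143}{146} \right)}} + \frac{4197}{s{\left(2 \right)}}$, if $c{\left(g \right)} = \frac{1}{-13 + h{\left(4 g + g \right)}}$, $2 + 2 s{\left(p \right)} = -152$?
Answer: $\frac{94202223}{77} \approx 1.2234 \cdot 10^{6}$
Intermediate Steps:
$s{\left(p \right)} = -77$ ($s{\left(p \right)} = -1 + \frac{1}{2} \left(-152\right) = -1 - 76 = -77$)
$h{\left(N \right)} = -17$ ($h{\left(N \right)} = -5 - 12 = -17$)
$c{\left(g \right)} = - \frac{1}{30}$ ($c{\left(g \right)} = \frac{1}{-13 - 17} = \frac{1}{-30} = - \frac{1}{30}$)
$- \frac{40782}{c{\left(- \frac{143}{146} \right)}} + \frac{4197}{s{\left(2 \right)}} = - \frac{40782}{- \frac{1}{30}} + \frac{4197}{-77} = \left(-40782\right) \left(-30\right) + 4197 \left(- \frac{1}{77}\right) = 1223460 - \frac{4197}{77} = \frac{94202223}{77}$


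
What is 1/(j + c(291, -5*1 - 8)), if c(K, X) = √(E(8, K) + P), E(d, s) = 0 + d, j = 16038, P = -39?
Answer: 16038/257217475 - I*√31/257217475 ≈ 6.2352e-5 - 2.1646e-8*I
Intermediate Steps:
E(d, s) = d
c(K, X) = I*√31 (c(K, X) = √(8 - 39) = √(-31) = I*√31)
1/(j + c(291, -5*1 - 8)) = 1/(16038 + I*√31)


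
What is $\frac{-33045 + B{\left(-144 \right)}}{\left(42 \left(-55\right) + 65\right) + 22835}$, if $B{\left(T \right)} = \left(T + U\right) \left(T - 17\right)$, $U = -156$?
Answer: $\frac{3051}{4118} \approx 0.74089$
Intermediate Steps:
$B{\left(T \right)} = \left(-156 + T\right) \left(-17 + T\right)$ ($B{\left(T \right)} = \left(T - 156\right) \left(T - 17\right) = \left(-156 + T\right) \left(-17 + T\right)$)
$\frac{-33045 + B{\left(-144 \right)}}{\left(42 \left(-55\right) + 65\right) + 22835} = \frac{-33045 + \left(2652 + \left(-144\right)^{2} - -24912\right)}{\left(42 \left(-55\right) + 65\right) + 22835} = \frac{-33045 + \left(2652 + 20736 + 24912\right)}{\left(-2310 + 65\right) + 22835} = \frac{-33045 + 48300}{-2245 + 22835} = \frac{15255}{20590} = 15255 \cdot \frac{1}{20590} = \frac{3051}{4118}$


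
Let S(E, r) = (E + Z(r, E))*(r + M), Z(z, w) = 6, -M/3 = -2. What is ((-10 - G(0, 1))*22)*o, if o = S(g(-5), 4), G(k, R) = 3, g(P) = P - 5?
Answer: 11440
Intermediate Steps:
M = 6 (M = -3*(-2) = 6)
g(P) = -5 + P
S(E, r) = (6 + E)*(6 + r) (S(E, r) = (E + 6)*(r + 6) = (6 + E)*(6 + r))
o = -40 (o = 36 + 6*(-5 - 5) + 6*4 + (-5 - 5)*4 = 36 + 6*(-10) + 24 - 10*4 = 36 - 60 + 24 - 40 = -40)
((-10 - G(0, 1))*22)*o = ((-10 - 1*3)*22)*(-40) = ((-10 - 3)*22)*(-40) = -13*22*(-40) = -286*(-40) = 11440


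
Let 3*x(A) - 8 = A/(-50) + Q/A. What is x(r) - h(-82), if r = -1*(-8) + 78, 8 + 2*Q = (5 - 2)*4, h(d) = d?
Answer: 271226/3225 ≈ 84.101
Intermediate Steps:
Q = 2 (Q = -4 + ((5 - 2)*4)/2 = -4 + (3*4)/2 = -4 + (½)*12 = -4 + 6 = 2)
r = 86 (r = 8 + 78 = 86)
x(A) = 8/3 - A/150 + 2/(3*A) (x(A) = 8/3 + (A/(-50) + 2/A)/3 = 8/3 + (A*(-1/50) + 2/A)/3 = 8/3 + (-A/50 + 2/A)/3 = 8/3 + (2/A - A/50)/3 = 8/3 + (-A/150 + 2/(3*A)) = 8/3 - A/150 + 2/(3*A))
x(r) - h(-82) = (1/150)*(100 - 1*86*(-400 + 86))/86 - 1*(-82) = (1/150)*(1/86)*(100 - 1*86*(-314)) + 82 = (1/150)*(1/86)*(100 + 27004) + 82 = (1/150)*(1/86)*27104 + 82 = 6776/3225 + 82 = 271226/3225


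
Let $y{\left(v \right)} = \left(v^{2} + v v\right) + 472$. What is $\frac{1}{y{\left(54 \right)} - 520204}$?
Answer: $- \frac{1}{513900} \approx -1.9459 \cdot 10^{-6}$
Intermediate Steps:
$y{\left(v \right)} = 472 + 2 v^{2}$ ($y{\left(v \right)} = \left(v^{2} + v^{2}\right) + 472 = 2 v^{2} + 472 = 472 + 2 v^{2}$)
$\frac{1}{y{\left(54 \right)} - 520204} = \frac{1}{\left(472 + 2 \cdot 54^{2}\right) - 520204} = \frac{1}{\left(472 + 2 \cdot 2916\right) - 520204} = \frac{1}{\left(472 + 5832\right) - 520204} = \frac{1}{6304 - 520204} = \frac{1}{-513900} = - \frac{1}{513900}$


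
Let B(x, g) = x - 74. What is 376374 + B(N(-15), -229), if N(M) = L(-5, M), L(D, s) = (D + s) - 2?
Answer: 376278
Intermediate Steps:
L(D, s) = -2 + D + s
N(M) = -7 + M (N(M) = -2 - 5 + M = -7 + M)
B(x, g) = -74 + x
376374 + B(N(-15), -229) = 376374 + (-74 + (-7 - 15)) = 376374 + (-74 - 22) = 376374 - 96 = 376278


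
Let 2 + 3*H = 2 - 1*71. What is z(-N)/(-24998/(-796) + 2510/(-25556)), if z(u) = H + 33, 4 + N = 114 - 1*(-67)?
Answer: 5085644/17058507 ≈ 0.29813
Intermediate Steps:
N = 177 (N = -4 + (114 - 1*(-67)) = -4 + (114 + 67) = -4 + 181 = 177)
H = -71/3 (H = -2/3 + (2 - 1*71)/3 = -2/3 + (2 - 71)/3 = -2/3 + (1/3)*(-69) = -2/3 - 23 = -71/3 ≈ -23.667)
z(u) = 28/3 (z(u) = -71/3 + 33 = 28/3)
z(-N)/(-24998/(-796) + 2510/(-25556)) = 28/(3*(-24998/(-796) + 2510/(-25556))) = 28/(3*(-24998*(-1/796) + 2510*(-1/25556))) = 28/(3*(12499/398 - 1255/12778)) = 28/(3*(39803183/1271411)) = (28/3)*(1271411/39803183) = 5085644/17058507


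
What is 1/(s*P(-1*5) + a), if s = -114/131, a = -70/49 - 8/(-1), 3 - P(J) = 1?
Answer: 917/4430 ≈ 0.20700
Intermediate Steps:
P(J) = 2 (P(J) = 3 - 1*1 = 3 - 1 = 2)
a = 46/7 (a = -70*1/49 - 8*(-1) = -10/7 + 8 = 46/7 ≈ 6.5714)
s = -114/131 (s = -114*1/131 = -114/131 ≈ -0.87023)
1/(s*P(-1*5) + a) = 1/(-114/131*2 + 46/7) = 1/(-228/131 + 46/7) = 1/(4430/917) = 917/4430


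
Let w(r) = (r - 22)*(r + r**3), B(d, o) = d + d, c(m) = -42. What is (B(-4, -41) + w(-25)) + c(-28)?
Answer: 735500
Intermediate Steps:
B(d, o) = 2*d
w(r) = (-22 + r)*(r + r**3)
(B(-4, -41) + w(-25)) + c(-28) = (2*(-4) - 25*(-22 - 25 + (-25)**3 - 22*(-25)**2)) - 42 = (-8 - 25*(-22 - 25 - 15625 - 22*625)) - 42 = (-8 - 25*(-22 - 25 - 15625 - 13750)) - 42 = (-8 - 25*(-29422)) - 42 = (-8 + 735550) - 42 = 735542 - 42 = 735500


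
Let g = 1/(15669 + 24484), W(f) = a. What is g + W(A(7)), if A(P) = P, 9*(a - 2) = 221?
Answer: 9596576/361377 ≈ 26.556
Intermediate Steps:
a = 239/9 (a = 2 + (⅑)*221 = 2 + 221/9 = 239/9 ≈ 26.556)
W(f) = 239/9
g = 1/40153 ≈ 2.4905e-5
g + W(A(7)) = 1/40153 + 239/9 = 9596576/361377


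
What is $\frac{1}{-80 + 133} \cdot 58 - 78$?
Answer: $- \frac{4076}{53} \approx -76.906$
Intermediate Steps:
$\frac{1}{-80 + 133} \cdot 58 - 78 = \frac{1}{53} \cdot 58 - 78 = \frac{58}{53} - 78 = - \frac{4076}{53}$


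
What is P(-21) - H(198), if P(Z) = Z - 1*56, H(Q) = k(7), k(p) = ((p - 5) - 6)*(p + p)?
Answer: -21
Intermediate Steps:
k(p) = 2*p*(-11 + p) (k(p) = ((-5 + p) - 6)*(2*p) = (-11 + p)*(2*p) = 2*p*(-11 + p))
H(Q) = -56 (H(Q) = 2*7*(-11 + 7) = 2*7*(-4) = -56)
P(Z) = -56 + Z (P(Z) = Z - 56 = -56 + Z)
P(-21) - H(198) = (-56 - 21) - 1*(-56) = -77 + 56 = -21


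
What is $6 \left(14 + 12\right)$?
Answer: $156$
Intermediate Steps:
$6 \left(14 + 12\right) = 6 \cdot 26 = 156$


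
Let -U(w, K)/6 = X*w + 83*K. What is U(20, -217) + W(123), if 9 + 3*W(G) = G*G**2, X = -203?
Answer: 752712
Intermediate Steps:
W(G) = -3 + G**3/3 (W(G) = -3 + (G*G**2)/3 = -3 + G**3/3)
U(w, K) = -498*K + 1218*w (U(w, K) = -6*(-203*w + 83*K) = -498*K + 1218*w)
U(20, -217) + W(123) = (-498*(-217) + 1218*20) + (-3 + (1/3)*123**3) = (108066 + 24360) + (-3 + (1/3)*1860867) = 132426 + (-3 + 620289) = 132426 + 620286 = 752712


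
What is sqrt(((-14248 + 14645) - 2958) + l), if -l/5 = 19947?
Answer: 2*I*sqrt(25574) ≈ 319.84*I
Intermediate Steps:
l = -99735 (l = -5*19947 = -99735)
sqrt(((-14248 + 14645) - 2958) + l) = sqrt(((-14248 + 14645) - 2958) - 99735) = sqrt((397 - 2958) - 99735) = sqrt(-2561 - 99735) = sqrt(-102296) = 2*I*sqrt(25574)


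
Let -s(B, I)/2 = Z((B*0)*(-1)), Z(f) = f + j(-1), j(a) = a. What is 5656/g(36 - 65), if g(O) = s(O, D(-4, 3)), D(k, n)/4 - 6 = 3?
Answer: 2828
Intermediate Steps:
D(k, n) = 36 (D(k, n) = 24 + 4*3 = 24 + 12 = 36)
Z(f) = -1 + f (Z(f) = f - 1 = -1 + f)
s(B, I) = 2 (s(B, I) = -2*(-1 + (B*0)*(-1)) = -2*(-1 + 0*(-1)) = -2*(-1 + 0) = -2*(-1) = 2)
g(O) = 2
5656/g(36 - 65) = 5656/2 = 5656*(½) = 2828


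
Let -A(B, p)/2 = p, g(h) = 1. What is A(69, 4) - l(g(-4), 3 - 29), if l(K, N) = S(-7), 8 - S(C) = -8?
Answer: -24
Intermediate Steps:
S(C) = 16 (S(C) = 8 - 1*(-8) = 8 + 8 = 16)
A(B, p) = -2*p
l(K, N) = 16
A(69, 4) - l(g(-4), 3 - 29) = -2*4 - 1*16 = -8 - 16 = -24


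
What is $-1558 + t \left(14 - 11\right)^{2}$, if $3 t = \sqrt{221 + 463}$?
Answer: $-1558 + 18 \sqrt{19} \approx -1479.5$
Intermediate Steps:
$t = 2 \sqrt{19}$ ($t = \frac{\sqrt{221 + 463}}{3} = \frac{\sqrt{684}}{3} = \frac{6 \sqrt{19}}{3} = 2 \sqrt{19} \approx 8.7178$)
$-1558 + t \left(14 - 11\right)^{2} = -1558 + 2 \sqrt{19} \left(14 - 11\right)^{2} = -1558 + 2 \sqrt{19} \cdot 3^{2} = -1558 + 2 \sqrt{19} \cdot 9 = -1558 + 18 \sqrt{19}$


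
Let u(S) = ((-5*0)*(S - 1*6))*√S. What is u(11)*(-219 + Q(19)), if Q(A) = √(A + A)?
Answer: 0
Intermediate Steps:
u(S) = 0 (u(S) = (0*(S - 6))*√S = (0*(-6 + S))*√S = 0*√S = 0)
Q(A) = √2*√A (Q(A) = √(2*A) = √2*√A)
u(11)*(-219 + Q(19)) = 0*(-219 + √2*√19) = 0*(-219 + √38) = 0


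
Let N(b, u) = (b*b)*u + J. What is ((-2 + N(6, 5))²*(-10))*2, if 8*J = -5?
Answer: -10067805/16 ≈ -6.2924e+5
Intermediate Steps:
J = -5/8 (J = (⅛)*(-5) = -5/8 ≈ -0.62500)
N(b, u) = -5/8 + u*b² (N(b, u) = (b*b)*u - 5/8 = b²*u - 5/8 = u*b² - 5/8 = -5/8 + u*b²)
((-2 + N(6, 5))²*(-10))*2 = ((-2 + (-5/8 + 5*6²))²*(-10))*2 = ((-2 + (-5/8 + 5*36))²*(-10))*2 = ((-2 + (-5/8 + 180))²*(-10))*2 = ((-2 + 1435/8)²*(-10))*2 = ((1419/8)²*(-10))*2 = ((2013561/64)*(-10))*2 = -10067805/32*2 = -10067805/16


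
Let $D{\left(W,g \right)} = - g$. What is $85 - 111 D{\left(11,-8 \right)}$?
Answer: $-803$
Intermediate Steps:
$85 - 111 D{\left(11,-8 \right)} = 85 - 111 \left(\left(-1\right) \left(-8\right)\right) = 85 - 888 = -803$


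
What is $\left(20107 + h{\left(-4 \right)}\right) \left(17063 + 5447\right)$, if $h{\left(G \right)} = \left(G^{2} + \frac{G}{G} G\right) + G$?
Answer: $452788650$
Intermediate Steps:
$h{\left(G \right)} = G^{2} + 2 G$ ($h{\left(G \right)} = \left(G^{2} + 1 G\right) + G = \left(G^{2} + G\right) + G = \left(G + G^{2}\right) + G = G^{2} + 2 G$)
$\left(20107 + h{\left(-4 \right)}\right) \left(17063 + 5447\right) = \left(20107 - 4 \left(2 - 4\right)\right) \left(17063 + 5447\right) = \left(20107 - -8\right) 22510 = \left(20107 + 8\right) 22510 = 20115 \cdot 22510 = 452788650$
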